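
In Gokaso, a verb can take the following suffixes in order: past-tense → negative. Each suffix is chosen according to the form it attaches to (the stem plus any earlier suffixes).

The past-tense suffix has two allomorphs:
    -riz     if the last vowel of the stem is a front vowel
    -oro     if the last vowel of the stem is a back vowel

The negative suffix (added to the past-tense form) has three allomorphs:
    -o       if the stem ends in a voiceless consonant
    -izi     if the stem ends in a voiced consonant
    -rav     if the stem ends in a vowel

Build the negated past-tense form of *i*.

irizizi

*i* — last vowel /i/ (a front vowel) → -riz → *iriz*.
The past-tense form *iriz*: final sound = /z/, a voiced consonant → -izi → *irizizi*.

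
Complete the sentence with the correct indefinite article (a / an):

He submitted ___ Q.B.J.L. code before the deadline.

a

The indefinite article is chosen by the initial *sound* of the following word, not its spelling.
The initialism *Q.B.J.L.* is read letter by letter; the first letter, Q, is pronounced /kjuː/, which begins with a consonant sound.
So the article is *a*: He submitted a Q.B.J.L. code before the deadline.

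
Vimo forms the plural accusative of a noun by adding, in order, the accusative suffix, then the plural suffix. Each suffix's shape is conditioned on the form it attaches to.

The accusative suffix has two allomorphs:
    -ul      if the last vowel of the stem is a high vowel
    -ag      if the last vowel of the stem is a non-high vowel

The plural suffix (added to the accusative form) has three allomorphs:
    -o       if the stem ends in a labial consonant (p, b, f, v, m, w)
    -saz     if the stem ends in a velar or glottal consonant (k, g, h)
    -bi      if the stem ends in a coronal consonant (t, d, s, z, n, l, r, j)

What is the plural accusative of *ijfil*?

*ijfil*: last vowel = /i/, a high vowel → -ul → *ijfilul*.
Since the final consonant of the accusative form *ijfilul* is /l/ (coronal), it takes -bi, giving *ijfilulbi*.

ijfilulbi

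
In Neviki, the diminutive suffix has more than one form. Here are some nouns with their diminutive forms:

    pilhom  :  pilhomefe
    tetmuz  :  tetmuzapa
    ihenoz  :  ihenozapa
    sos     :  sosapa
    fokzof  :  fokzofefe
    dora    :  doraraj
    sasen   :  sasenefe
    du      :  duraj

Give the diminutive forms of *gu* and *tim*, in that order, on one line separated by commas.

The pattern is sibilance of the final sound: -apa when the stem ends in a sibilant (*tetmuz*, *ihenoz*, *sos*); -efe when the stem ends in a non-sibilant consonant (*pilhom*, *fokzof*, *sasen*); -raj when the stem ends in a vowel (*dora*, *du*).
The final sound of *gu* is /u/, which is a vowel, so the suffix is -raj, giving *guraj*.
The final sound of *tim* is /m/, which is a non-sibilant consonant, so the suffix is -efe, giving *timefe*.

guraj, timefe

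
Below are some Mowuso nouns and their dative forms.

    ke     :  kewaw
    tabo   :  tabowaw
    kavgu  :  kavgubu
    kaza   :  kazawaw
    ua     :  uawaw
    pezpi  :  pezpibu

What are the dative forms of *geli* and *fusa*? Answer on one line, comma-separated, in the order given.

The alternation tracks the last vowel of the stem — -bu when the last vowel of the stem is a high vowel (*kavgu*, *pezpi*); -waw when the last vowel of the stem is a non-high vowel (*ke*, *tabo*, *kaza*, *ua*).
*geli*: last vowel = /i/, a high vowel → -bu → *gelibu*.
*fusa*: last vowel = /a/, a non-high vowel → -waw → *fusawaw*.

gelibu, fusawaw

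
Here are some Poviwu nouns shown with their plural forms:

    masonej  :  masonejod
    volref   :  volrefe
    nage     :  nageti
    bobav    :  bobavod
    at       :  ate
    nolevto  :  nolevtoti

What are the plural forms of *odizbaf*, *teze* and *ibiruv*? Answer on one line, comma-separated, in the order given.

Looking at the final sound of each stem: -e when the stem ends in a voiceless consonant (*volref*, *at*); -od when the stem ends in a voiced consonant (*masonej*, *bobav*); -ti when the stem ends in a vowel (*nage*, *nolevto*).
*odizbaf* — final sound /f/ (a voiceless consonant) → -e → *odizbafe*.
The final sound of *teze* is /e/, which is a vowel, so the suffix is -ti, giving *tezeti*.
*ibiruv* — final sound /v/ (a voiced consonant) → -od → *ibiruvod*.

odizbafe, tezeti, ibiruvod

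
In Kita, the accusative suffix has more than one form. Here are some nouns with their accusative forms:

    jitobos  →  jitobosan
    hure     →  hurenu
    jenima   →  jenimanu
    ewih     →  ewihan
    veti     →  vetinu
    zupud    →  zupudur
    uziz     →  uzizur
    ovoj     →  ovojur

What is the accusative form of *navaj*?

The pattern is voicing of the final sound: -an when the stem ends in a voiceless consonant (*jitobos*, *ewih*); -ur when the stem ends in a voiced consonant (*zupud*, *uziz*, *ovoj*); -nu when the stem ends in a vowel (*hure*, *jenima*, *veti*).
*navaj* — final sound /j/ (a voiced consonant) → -ur → *navajur*.

navajur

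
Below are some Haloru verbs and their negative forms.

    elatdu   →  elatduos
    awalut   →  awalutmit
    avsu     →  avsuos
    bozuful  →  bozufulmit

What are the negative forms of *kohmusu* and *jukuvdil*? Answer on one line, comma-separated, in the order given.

The alternation tracks the final sound of the stem — -mit when the stem ends in a consonant (*awalut*, *bozuful*); -os when the stem ends in a vowel (*elatdu*, *avsu*).
The final sound of *kohmusu* is /u/, which is a vowel, so the suffix is -os, giving *kohmusuos*.
*jukuvdil*: final sound = /l/, a consonant → -mit → *jukuvdilmit*.

kohmusuos, jukuvdilmit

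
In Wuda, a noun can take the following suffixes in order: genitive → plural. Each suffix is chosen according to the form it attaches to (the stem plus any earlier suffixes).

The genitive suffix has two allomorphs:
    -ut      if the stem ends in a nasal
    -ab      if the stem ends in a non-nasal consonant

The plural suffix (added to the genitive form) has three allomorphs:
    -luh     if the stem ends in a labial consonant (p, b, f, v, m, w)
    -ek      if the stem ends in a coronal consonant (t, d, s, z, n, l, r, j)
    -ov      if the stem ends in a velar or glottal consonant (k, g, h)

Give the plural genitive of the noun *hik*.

hikabluh

*hik* — final consonant /k/ (non-nasal) → -ab → *hikab*.
The genitive form *hikab*: final consonant = /b/, labial → -luh → *hikabluh*.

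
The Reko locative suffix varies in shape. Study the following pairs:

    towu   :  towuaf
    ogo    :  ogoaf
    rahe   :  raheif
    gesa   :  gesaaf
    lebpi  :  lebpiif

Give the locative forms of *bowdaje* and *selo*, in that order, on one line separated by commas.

Looking at the last vowel of each stem: -if when the last vowel of the stem is a front vowel (*rahe*, *lebpi*); -af when the last vowel of the stem is a back vowel (*towu*, *ogo*, *gesa*).
The last vowel of *bowdaje* is /e/, which is a front vowel, so the suffix is -if, giving *bowdajeif*.
*selo* — last vowel /o/ (a back vowel) → -af → *seloaf*.

bowdajeif, seloaf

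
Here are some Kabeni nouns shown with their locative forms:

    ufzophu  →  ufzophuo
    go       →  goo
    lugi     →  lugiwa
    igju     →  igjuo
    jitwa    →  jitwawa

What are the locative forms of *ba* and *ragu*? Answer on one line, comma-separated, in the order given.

The suffix is conditioned by the last vowel: -o when the last vowel of the stem is a rounded vowel (*ufzophu*, *go*, *igju*); -wa when the last vowel of the stem is an unrounded vowel (*lugi*, *jitwa*).
*ba* — last vowel /a/ (an unrounded vowel) → -wa → *bawa*.
*ragu* — last vowel /u/ (a rounded vowel) → -o → *raguo*.

bawa, raguo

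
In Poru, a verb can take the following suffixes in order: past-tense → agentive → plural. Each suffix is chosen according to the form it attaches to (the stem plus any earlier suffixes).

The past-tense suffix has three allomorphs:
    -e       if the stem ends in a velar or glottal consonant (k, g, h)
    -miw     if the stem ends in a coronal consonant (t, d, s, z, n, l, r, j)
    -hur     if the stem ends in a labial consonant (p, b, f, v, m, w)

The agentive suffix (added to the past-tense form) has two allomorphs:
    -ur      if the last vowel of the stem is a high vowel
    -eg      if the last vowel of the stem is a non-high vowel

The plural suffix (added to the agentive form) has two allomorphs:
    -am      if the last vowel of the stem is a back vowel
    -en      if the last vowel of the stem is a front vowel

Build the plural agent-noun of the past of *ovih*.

The final consonant of *ovih* is /h/, which is velar/glottal, so the past-tense suffix is -e, giving *ovihe*.
The last vowel of the past-tense form *ovihe* is /e/, which is a non-high vowel, so the agentive suffix is -eg, giving *oviheeg*.
The agentive form *oviheeg* — last vowel /e/ (a front vowel) → -en → *oviheegen*.

oviheegen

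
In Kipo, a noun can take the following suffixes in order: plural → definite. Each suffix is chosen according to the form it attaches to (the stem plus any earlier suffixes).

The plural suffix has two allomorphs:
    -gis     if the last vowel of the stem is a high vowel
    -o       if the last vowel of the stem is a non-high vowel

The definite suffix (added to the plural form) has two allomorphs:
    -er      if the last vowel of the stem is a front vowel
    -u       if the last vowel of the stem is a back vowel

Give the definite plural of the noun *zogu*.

zogugiser

*zogu*: last vowel = /u/, a high vowel → -gis → *zogugis*.
The plural form *zogugis* — last vowel /i/ (a front vowel) → -er → *zogugiser*.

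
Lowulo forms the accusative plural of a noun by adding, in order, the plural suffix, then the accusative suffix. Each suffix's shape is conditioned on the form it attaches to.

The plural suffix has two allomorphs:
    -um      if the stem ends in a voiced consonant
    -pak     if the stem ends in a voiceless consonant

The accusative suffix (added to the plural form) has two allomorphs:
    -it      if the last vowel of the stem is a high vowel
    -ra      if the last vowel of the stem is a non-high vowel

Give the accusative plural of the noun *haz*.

Since the final consonant of *haz* is /z/ (voiced), it takes -um, giving *hazum*.
The plural form *hazum* — last vowel /u/ (a high vowel) → -it → *hazumit*.

hazumit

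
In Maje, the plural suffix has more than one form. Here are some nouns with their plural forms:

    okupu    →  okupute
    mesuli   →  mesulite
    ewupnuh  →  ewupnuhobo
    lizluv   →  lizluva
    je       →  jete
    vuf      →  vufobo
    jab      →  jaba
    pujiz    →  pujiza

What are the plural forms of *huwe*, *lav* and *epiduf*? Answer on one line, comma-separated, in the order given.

The alternation tracks the final sound of the stem — -obo when the stem ends in a voiceless consonant (*ewupnuh*, *vuf*); -a when the stem ends in a voiced consonant (*lizluv*, *jab*, *pujiz*); -te when the stem ends in a vowel (*okupu*, *mesuli*, *je*).
*huwe*: final sound = /e/, a vowel → -te → *huwete*.
The final sound of *lav* is /v/, which is a voiced consonant, so the suffix is -a, giving *lava*.
*epiduf* — final sound /f/ (a voiceless consonant) → -obo → *epidufobo*.

huwete, lava, epidufobo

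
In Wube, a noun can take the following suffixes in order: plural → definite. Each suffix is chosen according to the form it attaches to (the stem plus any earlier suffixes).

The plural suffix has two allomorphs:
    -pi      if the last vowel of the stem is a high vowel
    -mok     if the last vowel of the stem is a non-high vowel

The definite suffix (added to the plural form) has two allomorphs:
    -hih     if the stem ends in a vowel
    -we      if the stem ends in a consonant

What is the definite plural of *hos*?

*hos* — last vowel /o/ (a non-high vowel) → -mok → *hosmok*.
Since the final sound of the plural form *hosmok* is /k/ (a consonant), it takes -we, giving *hosmokwe*.

hosmokwe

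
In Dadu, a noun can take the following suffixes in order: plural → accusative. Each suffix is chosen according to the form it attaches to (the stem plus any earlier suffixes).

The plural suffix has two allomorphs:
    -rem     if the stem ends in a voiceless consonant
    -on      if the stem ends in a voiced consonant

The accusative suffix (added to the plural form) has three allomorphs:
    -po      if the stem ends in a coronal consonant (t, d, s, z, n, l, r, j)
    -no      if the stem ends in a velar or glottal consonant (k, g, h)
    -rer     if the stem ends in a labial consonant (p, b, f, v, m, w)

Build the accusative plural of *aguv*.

*aguv* — final consonant /v/ (voiced) → -on → *aguvon*.
The final consonant of the plural form *aguvon* is /n/, which is coronal, so the accusative suffix is -po, giving *aguvonpo*.

aguvonpo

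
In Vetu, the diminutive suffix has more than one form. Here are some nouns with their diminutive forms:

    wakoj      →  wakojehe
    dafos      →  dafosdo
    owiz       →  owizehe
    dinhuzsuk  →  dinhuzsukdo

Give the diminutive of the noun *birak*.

birakdo

The alternation tracks the final consonant of the stem — -do when the stem ends in a voiceless consonant (*dafos*, *dinhuzsuk*); -ehe when the stem ends in a voiced consonant (*wakoj*, *owiz*).
*birak* — final consonant /k/ (voiceless) → -do → *birakdo*.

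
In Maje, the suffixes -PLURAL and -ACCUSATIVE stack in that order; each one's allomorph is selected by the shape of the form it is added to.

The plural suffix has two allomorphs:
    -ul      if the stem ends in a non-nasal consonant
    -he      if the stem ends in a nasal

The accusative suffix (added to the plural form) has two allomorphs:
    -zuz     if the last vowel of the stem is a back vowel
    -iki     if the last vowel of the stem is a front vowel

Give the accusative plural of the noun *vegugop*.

vegugopulzuz

*vegugop*: final consonant = /p/, non-nasal → -ul → *vegugopul*.
The plural form *vegugopul* — last vowel /u/ (a back vowel) → -zuz → *vegugopulzuz*.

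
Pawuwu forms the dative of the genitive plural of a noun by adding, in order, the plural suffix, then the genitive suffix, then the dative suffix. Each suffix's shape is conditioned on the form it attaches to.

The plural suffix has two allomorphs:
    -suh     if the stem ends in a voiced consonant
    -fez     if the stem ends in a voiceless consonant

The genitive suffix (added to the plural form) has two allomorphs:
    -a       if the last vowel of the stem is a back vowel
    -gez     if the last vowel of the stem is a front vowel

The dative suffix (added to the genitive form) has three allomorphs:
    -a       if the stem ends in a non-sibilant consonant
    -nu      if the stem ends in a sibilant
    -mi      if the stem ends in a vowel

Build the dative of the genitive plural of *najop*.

najopfezgeznu

*najop*: final consonant = /p/, voiceless → -fez → *najopfez*.
The plural form *najopfez* — last vowel /e/ (a front vowel) → -gez → *najopfezgez*.
The genitive form *najopfezgez* — final sound /z/ (a sibilant) → -nu → *najopfezgeznu*.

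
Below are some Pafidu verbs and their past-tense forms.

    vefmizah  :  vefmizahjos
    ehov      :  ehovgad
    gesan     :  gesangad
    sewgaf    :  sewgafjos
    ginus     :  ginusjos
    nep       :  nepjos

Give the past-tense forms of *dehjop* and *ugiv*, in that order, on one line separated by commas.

The suffix is conditioned by the final consonant: -jos when the stem ends in a voiceless consonant (*vefmizah*, *sewgaf*, *ginus*, *nep*); -gad when the stem ends in a voiced consonant (*ehov*, *gesan*).
*dehjop*: final consonant = /p/, voiceless → -jos → *dehjopjos*.
*ugiv* — final consonant /v/ (voiced) → -gad → *ugivgad*.

dehjopjos, ugivgad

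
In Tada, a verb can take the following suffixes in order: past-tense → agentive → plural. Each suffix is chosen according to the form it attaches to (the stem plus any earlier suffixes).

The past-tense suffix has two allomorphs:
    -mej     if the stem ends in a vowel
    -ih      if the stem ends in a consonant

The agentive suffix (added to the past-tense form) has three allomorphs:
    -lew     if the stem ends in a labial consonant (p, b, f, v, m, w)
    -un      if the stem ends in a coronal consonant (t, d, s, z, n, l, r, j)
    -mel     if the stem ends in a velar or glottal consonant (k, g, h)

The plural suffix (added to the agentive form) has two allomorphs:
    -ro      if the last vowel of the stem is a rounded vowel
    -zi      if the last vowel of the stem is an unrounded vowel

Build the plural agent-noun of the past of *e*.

emejunro

Since the final sound of *e* is /e/ (a vowel), it takes -mej, giving *emej*.
The past-tense form *emej* — final consonant /j/ (coronal) → -un → *emejun*.
Since the last vowel of the agentive form *emejun* is /u/ (a rounded vowel), it takes -ro, giving *emejunro*.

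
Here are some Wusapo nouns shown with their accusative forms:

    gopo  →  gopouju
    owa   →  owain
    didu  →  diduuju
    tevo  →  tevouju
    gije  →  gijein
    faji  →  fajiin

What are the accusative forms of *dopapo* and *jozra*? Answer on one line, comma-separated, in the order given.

dopapouju, jozrain

Looking at the last vowel of each stem: -uju when the last vowel of the stem is a rounded vowel (*gopo*, *didu*, *tevo*); -in when the last vowel of the stem is an unrounded vowel (*owa*, *gije*, *faji*).
The last vowel of *dopapo* is /o/, which is a rounded vowel, so the suffix is -uju, giving *dopapouju*.
*jozra* — last vowel /a/ (an unrounded vowel) → -in → *jozrain*.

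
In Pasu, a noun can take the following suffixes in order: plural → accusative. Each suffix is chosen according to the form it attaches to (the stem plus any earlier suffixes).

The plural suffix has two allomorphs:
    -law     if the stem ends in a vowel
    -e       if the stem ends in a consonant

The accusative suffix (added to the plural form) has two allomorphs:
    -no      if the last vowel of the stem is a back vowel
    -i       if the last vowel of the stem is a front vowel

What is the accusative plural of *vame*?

vamelawno

Since the final sound of *vame* is /e/ (a vowel), it takes -law, giving *vamelaw*.
Since the last vowel of the plural form *vamelaw* is /a/ (a back vowel), it takes -no, giving *vamelawno*.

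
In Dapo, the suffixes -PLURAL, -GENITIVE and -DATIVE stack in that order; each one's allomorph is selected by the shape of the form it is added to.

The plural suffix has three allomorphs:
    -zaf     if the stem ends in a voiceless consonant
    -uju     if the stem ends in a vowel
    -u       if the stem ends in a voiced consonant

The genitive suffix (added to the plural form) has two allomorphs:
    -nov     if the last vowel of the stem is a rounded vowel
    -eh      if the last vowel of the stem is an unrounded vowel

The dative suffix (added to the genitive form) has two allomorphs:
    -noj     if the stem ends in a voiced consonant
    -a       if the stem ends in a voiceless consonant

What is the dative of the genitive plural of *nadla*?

Since the final sound of *nadla* is /a/ (a vowel), it takes -uju, giving *nadlauju*.
Since the last vowel of the plural form *nadlauju* is /u/ (a rounded vowel), it takes -nov, giving *nadlaujunov*.
The genitive form *nadlaujunov*: final consonant = /v/, voiced → -noj → *nadlaujunovnoj*.

nadlaujunovnoj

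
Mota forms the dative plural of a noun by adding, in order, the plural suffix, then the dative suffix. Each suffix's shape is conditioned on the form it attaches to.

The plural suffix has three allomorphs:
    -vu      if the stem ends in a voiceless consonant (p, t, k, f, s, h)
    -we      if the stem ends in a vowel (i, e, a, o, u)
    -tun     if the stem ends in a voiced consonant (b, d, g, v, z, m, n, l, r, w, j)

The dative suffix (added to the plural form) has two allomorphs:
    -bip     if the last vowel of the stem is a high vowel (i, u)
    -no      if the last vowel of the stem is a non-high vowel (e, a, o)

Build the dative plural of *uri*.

uriweno

The final sound of *uri* is /i/, which is a vowel, so the plural suffix is -we, giving *uriwe*.
The plural form *uriwe*: last vowel = /e/, a non-high vowel → -no → *uriweno*.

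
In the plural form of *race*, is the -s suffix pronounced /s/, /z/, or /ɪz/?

The stem *race* ends in a sibilant (/s, z, ʃ, ʒ, tʃ, dʒ/).
The plural suffix surfaces as /ɪz/ after sibilants, /s/ after other voiceless consonants, and /z/ after other voiced sounds.
So the plural -s on *race* is pronounced /ɪz/.

/ɪz/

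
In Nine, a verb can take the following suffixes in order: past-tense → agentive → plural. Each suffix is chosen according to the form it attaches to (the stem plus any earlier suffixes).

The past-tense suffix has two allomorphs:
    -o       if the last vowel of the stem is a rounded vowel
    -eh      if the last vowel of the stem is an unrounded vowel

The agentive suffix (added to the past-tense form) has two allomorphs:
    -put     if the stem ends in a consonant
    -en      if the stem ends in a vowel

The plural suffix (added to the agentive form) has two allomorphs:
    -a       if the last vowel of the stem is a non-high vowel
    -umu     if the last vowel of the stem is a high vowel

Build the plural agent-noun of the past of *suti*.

sutiehputumu

The last vowel of *suti* is /i/, which is an unrounded vowel, so the past-tense suffix is -eh, giving *sutieh*.
The past-tense form *sutieh*: final sound = /h/, a consonant → -put → *sutiehput*.
The agentive form *sutiehput*: last vowel = /u/, a high vowel → -umu → *sutiehputumu*.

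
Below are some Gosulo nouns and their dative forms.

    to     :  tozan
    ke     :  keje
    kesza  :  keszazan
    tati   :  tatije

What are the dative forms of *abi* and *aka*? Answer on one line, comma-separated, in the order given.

abije, akazan

The suffix is conditioned by the last vowel: -je when the last vowel of the stem is a front vowel (*ke*, *tati*); -zan when the last vowel of the stem is a back vowel (*to*, *kesza*).
Since the last vowel of *abi* is /i/ (a front vowel), it takes -je, giving *abije*.
Since the last vowel of *aka* is /a/ (a back vowel), it takes -zan, giving *akazan*.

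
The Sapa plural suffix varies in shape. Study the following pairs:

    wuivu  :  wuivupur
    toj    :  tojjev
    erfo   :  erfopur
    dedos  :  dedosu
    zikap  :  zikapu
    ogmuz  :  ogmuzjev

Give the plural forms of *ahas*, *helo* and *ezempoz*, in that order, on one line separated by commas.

The alternation tracks the final sound of the stem — -u when the stem ends in a voiceless consonant (*dedos*, *zikap*); -jev when the stem ends in a voiced consonant (*toj*, *ogmuz*); -pur when the stem ends in a vowel (*wuivu*, *erfo*).
The final sound of *ahas* is /s/, which is a voiceless consonant, so the suffix is -u, giving *ahasu*.
*helo* — final sound /o/ (a vowel) → -pur → *helopur*.
*ezempoz*: final sound = /z/, a voiced consonant → -jev → *ezempozjev*.

ahasu, helopur, ezempozjev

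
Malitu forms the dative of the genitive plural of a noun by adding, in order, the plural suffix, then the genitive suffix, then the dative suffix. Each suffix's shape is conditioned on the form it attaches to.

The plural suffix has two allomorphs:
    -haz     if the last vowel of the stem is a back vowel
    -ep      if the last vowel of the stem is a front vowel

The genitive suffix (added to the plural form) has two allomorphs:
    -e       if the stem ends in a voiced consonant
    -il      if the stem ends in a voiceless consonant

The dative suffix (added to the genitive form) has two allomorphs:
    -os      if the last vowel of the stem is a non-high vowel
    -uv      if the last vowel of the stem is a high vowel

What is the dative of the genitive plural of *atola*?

The last vowel of *atola* is /a/, which is a back vowel, so the plural suffix is -haz, giving *atolahaz*.
The final consonant of the plural form *atolahaz* is /z/, which is voiced, so the genitive suffix is -e, giving *atolahaze*.
The genitive form *atolahaze* — last vowel /e/ (a non-high vowel) → -os → *atolahazeos*.

atolahazeos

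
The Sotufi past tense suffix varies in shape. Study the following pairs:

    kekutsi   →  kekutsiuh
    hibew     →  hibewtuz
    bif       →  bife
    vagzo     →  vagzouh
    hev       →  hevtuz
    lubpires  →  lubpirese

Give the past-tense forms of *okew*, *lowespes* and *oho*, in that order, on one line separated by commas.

The alternation tracks the final sound of the stem — -e when the stem ends in a voiceless consonant (*bif*, *lubpires*); -tuz when the stem ends in a voiced consonant (*hibew*, *hev*); -uh when the stem ends in a vowel (*kekutsi*, *vagzo*).
*okew*: final sound = /w/, a voiced consonant → -tuz → *okewtuz*.
*lowespes*: final sound = /s/, a voiceless consonant → -e → *lowespese*.
*oho* — final sound /o/ (a vowel) → -uh → *ohouh*.

okewtuz, lowespese, ohouh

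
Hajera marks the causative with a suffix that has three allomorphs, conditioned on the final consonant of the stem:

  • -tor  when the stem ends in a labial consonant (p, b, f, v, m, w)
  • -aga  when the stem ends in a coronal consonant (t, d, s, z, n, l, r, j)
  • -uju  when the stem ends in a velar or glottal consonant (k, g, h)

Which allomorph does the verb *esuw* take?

-tor

*esuw* — final consonant /w/ (labial) → -tor.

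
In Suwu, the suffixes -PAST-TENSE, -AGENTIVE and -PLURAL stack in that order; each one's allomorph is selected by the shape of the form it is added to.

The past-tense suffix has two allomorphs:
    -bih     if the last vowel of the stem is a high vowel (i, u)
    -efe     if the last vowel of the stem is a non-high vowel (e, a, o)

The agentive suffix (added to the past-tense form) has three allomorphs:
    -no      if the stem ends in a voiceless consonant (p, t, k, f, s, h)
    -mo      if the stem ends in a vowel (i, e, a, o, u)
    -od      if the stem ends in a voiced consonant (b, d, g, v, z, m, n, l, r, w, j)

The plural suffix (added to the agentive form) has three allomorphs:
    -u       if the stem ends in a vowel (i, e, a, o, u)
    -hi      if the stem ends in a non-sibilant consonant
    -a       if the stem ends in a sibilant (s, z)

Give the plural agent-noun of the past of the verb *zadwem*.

The last vowel of *zadwem* is /e/, which is a non-high vowel, so the past-tense suffix is -efe, giving *zadwemefe*.
Since the final sound of the past-tense form *zadwemefe* is /e/ (a vowel), it takes -mo, giving *zadwemefemo*.
Since the final sound of the agentive form *zadwemefemo* is /o/ (a vowel), it takes -u, giving *zadwemefemou*.

zadwemefemou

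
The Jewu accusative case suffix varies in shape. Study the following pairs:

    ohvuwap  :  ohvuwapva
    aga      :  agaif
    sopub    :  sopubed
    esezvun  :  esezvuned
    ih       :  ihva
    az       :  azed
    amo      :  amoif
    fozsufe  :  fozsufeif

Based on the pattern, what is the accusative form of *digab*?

digabed

Looking at the final sound of each stem: -va when the stem ends in a voiceless consonant (*ohvuwap*, *ih*); -ed when the stem ends in a voiced consonant (*sopub*, *esezvun*, *az*); -if when the stem ends in a vowel (*aga*, *amo*, *fozsufe*).
*digab* — final sound /b/ (a voiced consonant) → -ed → *digabed*.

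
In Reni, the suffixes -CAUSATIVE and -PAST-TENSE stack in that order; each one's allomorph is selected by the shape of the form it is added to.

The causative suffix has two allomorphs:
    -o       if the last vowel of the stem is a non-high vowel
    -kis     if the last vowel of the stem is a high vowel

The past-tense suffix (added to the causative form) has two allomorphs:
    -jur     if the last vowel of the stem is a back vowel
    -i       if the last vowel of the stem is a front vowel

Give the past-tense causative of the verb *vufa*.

The last vowel of *vufa* is /a/, which is a non-high vowel, so the causative suffix is -o, giving *vufao*.
Since the last vowel of the causative form *vufao* is /o/ (a back vowel), it takes -jur, giving *vufaojur*.

vufaojur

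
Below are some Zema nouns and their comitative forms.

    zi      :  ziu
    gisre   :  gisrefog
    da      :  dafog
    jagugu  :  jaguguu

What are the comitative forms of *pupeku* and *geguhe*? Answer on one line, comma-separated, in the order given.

pupekuu, geguhefog

Looking at the last vowel of each stem: -u when the last vowel of the stem is a high vowel (*zi*, *jagugu*); -fog when the last vowel of the stem is a non-high vowel (*gisre*, *da*).
*pupeku* — last vowel /u/ (a high vowel) → -u → *pupekuu*.
*geguhe* — last vowel /e/ (a non-high vowel) → -fog → *geguhefog*.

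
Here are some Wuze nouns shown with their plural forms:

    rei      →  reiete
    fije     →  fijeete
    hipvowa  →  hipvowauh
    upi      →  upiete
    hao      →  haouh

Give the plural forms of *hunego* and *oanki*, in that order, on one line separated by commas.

hunegouh, oankiete

Looking at the last vowel of each stem: -ete when the last vowel of the stem is a front vowel (*rei*, *fije*, *upi*); -uh when the last vowel of the stem is a back vowel (*hipvowa*, *hao*).
The last vowel of *hunego* is /o/, which is a back vowel, so the suffix is -uh, giving *hunegouh*.
*oanki*: last vowel = /i/, a front vowel → -ete → *oankiete*.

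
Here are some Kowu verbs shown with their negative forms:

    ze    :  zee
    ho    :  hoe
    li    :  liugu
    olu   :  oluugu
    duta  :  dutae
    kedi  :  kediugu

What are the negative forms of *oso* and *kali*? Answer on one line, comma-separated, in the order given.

The suffix is conditioned by the last vowel: -ugu when the last vowel of the stem is a high vowel (*li*, *olu*, *kedi*); -e when the last vowel of the stem is a non-high vowel (*ze*, *ho*, *duta*).
*oso* — last vowel /o/ (a non-high vowel) → -e → *osoe*.
Since the last vowel of *kali* is /i/ (a high vowel), it takes -ugu, giving *kaliugu*.

osoe, kaliugu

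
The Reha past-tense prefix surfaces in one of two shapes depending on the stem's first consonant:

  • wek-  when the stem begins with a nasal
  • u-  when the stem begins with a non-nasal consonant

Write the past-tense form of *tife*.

The first consonant of *tife* is /t/, which is non-nasal, so the prefix is u-, giving *utife*.

utife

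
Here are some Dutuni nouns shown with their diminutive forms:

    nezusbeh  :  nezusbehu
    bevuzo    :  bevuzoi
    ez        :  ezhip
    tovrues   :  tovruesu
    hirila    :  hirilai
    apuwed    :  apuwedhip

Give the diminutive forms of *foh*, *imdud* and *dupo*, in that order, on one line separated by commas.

The suffix is conditioned by the final sound: -u when the stem ends in a voiceless consonant (*nezusbeh*, *tovrues*); -hip when the stem ends in a voiced consonant (*ez*, *apuwed*); -i when the stem ends in a vowel (*bevuzo*, *hirila*).
Since the final sound of *foh* is /h/ (a voiceless consonant), it takes -u, giving *fohu*.
Since the final sound of *imdud* is /d/ (a voiced consonant), it takes -hip, giving *imdudhip*.
*dupo*: final sound = /o/, a vowel → -i → *dupoi*.

fohu, imdudhip, dupoi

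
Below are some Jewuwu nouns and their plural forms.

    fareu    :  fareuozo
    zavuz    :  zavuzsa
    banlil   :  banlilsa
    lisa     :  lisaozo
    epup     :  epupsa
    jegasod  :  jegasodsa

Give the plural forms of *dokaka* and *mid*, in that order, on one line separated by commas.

dokakaozo, midsa

The alternation tracks the final sound of the stem — -sa when the stem ends in a consonant (*zavuz*, *banlil*, *epup*, *jegasod*); -ozo when the stem ends in a vowel (*fareu*, *lisa*).
Since the final sound of *dokaka* is /a/ (a vowel), it takes -ozo, giving *dokakaozo*.
*mid*: final sound = /d/, a consonant → -sa → *midsa*.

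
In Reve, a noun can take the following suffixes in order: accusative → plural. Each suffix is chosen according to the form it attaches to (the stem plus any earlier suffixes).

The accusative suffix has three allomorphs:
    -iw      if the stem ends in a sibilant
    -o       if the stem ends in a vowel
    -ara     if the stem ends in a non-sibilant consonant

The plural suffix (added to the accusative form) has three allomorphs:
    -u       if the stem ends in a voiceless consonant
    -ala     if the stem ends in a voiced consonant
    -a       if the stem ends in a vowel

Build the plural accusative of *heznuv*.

heznuvaraa

The final sound of *heznuv* is /v/, which is a non-sibilant consonant, so the accusative suffix is -ara, giving *heznuvara*.
The accusative form *heznuvara* — final sound /a/ (a vowel) → -a → *heznuvaraa*.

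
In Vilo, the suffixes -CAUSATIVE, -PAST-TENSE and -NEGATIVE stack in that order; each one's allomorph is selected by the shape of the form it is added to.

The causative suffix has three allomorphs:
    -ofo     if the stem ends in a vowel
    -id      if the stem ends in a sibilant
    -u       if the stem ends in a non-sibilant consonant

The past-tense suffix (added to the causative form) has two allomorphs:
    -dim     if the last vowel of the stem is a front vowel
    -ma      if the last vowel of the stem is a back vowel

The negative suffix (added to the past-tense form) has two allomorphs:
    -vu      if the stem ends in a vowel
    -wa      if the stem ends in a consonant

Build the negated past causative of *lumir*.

lumirumavu

Since the final sound of *lumir* is /r/ (a non-sibilant consonant), it takes -u, giving *lumiru*.
The causative form *lumiru*: last vowel = /u/, a back vowel → -ma → *lumiruma*.
Since the final sound of the past-tense form *lumiruma* is /a/ (a vowel), it takes -vu, giving *lumirumavu*.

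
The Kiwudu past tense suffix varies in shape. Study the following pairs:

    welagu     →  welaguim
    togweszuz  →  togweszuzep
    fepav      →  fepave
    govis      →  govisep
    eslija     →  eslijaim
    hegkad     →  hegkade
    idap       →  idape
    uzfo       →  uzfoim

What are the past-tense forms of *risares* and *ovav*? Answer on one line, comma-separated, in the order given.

risaresep, ovave

The suffix is conditioned by the final sound: -ep when the stem ends in a sibilant (*togweszuz*, *govis*); -e when the stem ends in a non-sibilant consonant (*fepav*, *hegkad*, *idap*); -im when the stem ends in a vowel (*welagu*, *eslija*, *uzfo*).
Since the final sound of *risares* is /s/ (a sibilant), it takes -ep, giving *risaresep*.
Since the final sound of *ovav* is /v/ (a non-sibilant consonant), it takes -e, giving *ovave*.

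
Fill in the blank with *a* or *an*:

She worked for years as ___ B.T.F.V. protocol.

The indefinite article is chosen by the initial *sound* of the following word, not its spelling.
The initialism *B.T.F.V.* is read letter by letter; the first letter, B, is pronounced /biː/, which begins with a consonant sound.
So the article is *a*: She worked for years as a B.T.F.V. protocol.

a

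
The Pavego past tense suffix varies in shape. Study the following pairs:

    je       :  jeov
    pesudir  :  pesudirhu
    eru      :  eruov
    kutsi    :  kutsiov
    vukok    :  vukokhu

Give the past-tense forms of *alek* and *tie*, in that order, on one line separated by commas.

alekhu, tieov

The suffix is conditioned by the final sound: -hu when the stem ends in a consonant (*pesudir*, *vukok*); -ov when the stem ends in a vowel (*je*, *eru*, *kutsi*).
The final sound of *alek* is /k/, which is a consonant, so the suffix is -hu, giving *alekhu*.
*tie* — final sound /e/ (a vowel) → -ov → *tieov*.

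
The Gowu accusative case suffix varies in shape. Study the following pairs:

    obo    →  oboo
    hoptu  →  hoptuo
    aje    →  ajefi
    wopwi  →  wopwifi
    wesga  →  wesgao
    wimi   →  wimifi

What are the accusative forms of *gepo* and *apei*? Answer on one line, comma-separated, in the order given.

gepoo, apeifi

The suffix is conditioned by the last vowel: -fi when the last vowel of the stem is a front vowel (*aje*, *wopwi*, *wimi*); -o when the last vowel of the stem is a back vowel (*obo*, *hoptu*, *wesga*).
*gepo* — last vowel /o/ (a back vowel) → -o → *gepoo*.
Since the last vowel of *apei* is /i/ (a front vowel), it takes -fi, giving *apeifi*.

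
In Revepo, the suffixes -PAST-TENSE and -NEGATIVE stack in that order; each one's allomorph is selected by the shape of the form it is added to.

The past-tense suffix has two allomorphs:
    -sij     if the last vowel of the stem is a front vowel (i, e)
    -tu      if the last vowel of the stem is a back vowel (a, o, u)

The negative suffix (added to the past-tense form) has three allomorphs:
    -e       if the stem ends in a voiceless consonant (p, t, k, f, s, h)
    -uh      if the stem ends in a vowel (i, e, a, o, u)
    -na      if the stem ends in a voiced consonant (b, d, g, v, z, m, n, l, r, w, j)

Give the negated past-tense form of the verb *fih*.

fihsijna

The last vowel of *fih* is /i/, which is a front vowel, so the past-tense suffix is -sij, giving *fihsij*.
The past-tense form *fihsij* — final sound /j/ (a voiced consonant) → -na → *fihsijna*.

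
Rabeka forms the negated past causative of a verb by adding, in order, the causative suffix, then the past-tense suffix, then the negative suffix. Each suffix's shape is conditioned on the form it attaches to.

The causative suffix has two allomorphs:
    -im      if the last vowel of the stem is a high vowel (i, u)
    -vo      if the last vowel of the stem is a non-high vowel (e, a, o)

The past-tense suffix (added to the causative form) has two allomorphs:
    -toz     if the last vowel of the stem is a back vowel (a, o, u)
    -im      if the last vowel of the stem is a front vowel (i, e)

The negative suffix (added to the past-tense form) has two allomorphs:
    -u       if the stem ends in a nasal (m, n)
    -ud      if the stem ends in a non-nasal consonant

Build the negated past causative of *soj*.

sojvotozud

*soj*: last vowel = /o/, a non-high vowel → -vo → *sojvo*.
The last vowel of the causative form *sojvo* is /o/, which is a back vowel, so the past-tense suffix is -toz, giving *sojvotoz*.
The past-tense form *sojvotoz* — final consonant /z/ (non-nasal) → -ud → *sojvotozud*.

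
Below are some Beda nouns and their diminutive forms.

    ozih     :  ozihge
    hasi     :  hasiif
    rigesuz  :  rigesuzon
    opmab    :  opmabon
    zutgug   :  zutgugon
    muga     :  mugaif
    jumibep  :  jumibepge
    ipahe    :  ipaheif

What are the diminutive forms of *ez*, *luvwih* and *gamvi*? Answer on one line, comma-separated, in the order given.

ezon, luvwihge, gamviif

Looking at the final sound of each stem: -ge when the stem ends in a voiceless consonant (*ozih*, *jumibep*); -on when the stem ends in a voiced consonant (*rigesuz*, *opmab*, *zutgug*); -if when the stem ends in a vowel (*hasi*, *muga*, *ipahe*).
*ez*: final sound = /z/, a voiced consonant → -on → *ezon*.
*luvwih* — final sound /h/ (a voiceless consonant) → -ge → *luvwihge*.
*gamvi*: final sound = /i/, a vowel → -if → *gamviif*.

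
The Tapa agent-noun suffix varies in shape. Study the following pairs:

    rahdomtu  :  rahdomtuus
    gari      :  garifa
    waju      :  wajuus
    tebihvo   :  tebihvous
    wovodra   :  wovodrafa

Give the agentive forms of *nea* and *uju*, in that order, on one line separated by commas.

The pattern is rounding harmony: -us when the last vowel of the stem is a rounded vowel (*rahdomtu*, *waju*, *tebihvo*); -fa when the last vowel of the stem is an unrounded vowel (*gari*, *wovodra*).
*nea* — last vowel /a/ (an unrounded vowel) → -fa → *neafa*.
The last vowel of *uju* is /u/, which is a rounded vowel, so the suffix is -us, giving *ujuus*.

neafa, ujuus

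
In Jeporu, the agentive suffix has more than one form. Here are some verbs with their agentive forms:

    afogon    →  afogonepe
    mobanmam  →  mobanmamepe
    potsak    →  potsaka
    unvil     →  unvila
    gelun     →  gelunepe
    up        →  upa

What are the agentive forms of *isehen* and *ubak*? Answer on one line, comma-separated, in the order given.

Looking at the final consonant of each stem: -epe when the stem ends in a nasal (*afogon*, *mobanmam*, *gelun*); -a when the stem ends in a non-nasal consonant (*potsak*, *unvil*, *up*).
Since the final consonant of *isehen* is /n/ (a nasal), it takes -epe, giving *isehenepe*.
Since the final consonant of *ubak* is /k/ (non-nasal), it takes -a, giving *ubaka*.

isehenepe, ubaka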